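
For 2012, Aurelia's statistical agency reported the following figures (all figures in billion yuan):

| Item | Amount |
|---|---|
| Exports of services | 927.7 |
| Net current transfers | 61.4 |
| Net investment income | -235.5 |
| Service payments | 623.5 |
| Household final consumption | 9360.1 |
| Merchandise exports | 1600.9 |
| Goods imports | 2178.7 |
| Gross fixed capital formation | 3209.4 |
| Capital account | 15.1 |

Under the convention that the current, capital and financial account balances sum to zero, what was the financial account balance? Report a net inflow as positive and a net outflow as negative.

Goods balance = 1600.9 - 2178.7 = -577.8
Services balance = 927.7 - 623.5 = 304.2
Trade balance (goods + services) = -577.8 + 304.2 = -273.6
Net primary income = -235.5
Net secondary income = 61.4
Current account = -273.6 + (-235.5) + 61.4 = -447.7
Financial account = -(-447.7 + 15.1) = 432.6

432.6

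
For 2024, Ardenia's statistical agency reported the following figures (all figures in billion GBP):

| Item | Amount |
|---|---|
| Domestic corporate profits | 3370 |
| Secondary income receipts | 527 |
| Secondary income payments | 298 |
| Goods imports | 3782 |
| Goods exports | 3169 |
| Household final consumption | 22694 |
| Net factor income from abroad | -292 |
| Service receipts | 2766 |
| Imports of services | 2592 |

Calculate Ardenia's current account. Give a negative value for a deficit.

Goods balance = 3169 - 3782 = -613
Services balance = 2766 - 2592 = 174
Trade balance (goods + services) = -613 + 174 = -439
Net primary income = -292
Net secondary income = 527 - 298 = 229
Current account = -439 + (-292) + 229 = -502

-502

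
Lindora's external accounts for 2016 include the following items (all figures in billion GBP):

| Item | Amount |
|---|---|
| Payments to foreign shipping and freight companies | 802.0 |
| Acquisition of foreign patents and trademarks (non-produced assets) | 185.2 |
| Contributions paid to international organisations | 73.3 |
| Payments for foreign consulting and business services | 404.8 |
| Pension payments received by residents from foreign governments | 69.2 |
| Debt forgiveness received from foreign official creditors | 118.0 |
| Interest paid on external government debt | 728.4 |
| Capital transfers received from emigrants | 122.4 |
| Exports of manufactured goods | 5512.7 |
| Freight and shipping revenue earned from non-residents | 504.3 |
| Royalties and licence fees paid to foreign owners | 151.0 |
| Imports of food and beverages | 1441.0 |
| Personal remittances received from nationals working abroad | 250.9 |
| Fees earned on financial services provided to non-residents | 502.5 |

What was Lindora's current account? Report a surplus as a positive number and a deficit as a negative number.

3239.1

Goods: 5512.7 - 1441.0 = 4071.7
Services: -802.0 - 404.8 - 151.0 + 504.3 + 502.5 = -351.0
Primary income: -728.4
Secondary income: 250.9 + 69.2 - 73.3 = 246.8
Current account = 4071.7 + (-351.0) + (-728.4) + 246.8 = 3239.1
(Excluded from the current account — capital account: acquisition of foreign patents and trademarks (non-produced assets) 185.2, debt forgiveness received from foreign official creditors 118.0, capital transfers received from emigrants 122.4.)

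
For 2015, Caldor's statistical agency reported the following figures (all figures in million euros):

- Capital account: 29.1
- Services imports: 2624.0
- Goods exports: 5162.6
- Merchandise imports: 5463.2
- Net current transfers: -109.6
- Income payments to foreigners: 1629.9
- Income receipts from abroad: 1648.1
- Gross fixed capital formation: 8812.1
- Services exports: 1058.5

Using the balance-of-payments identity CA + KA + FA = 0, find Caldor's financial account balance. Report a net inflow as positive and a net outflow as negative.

1928.4

Goods balance = 5162.6 - 5463.2 = -300.6
Services balance = 1058.5 - 2624.0 = -1565.5
Trade balance (goods + services) = -300.6 + (-1565.5) = -1866.1
Net primary income = 1648.1 - 1629.9 = 18.2
Net secondary income = -109.6
Current account = -1866.1 + 18.2 + (-109.6) = -1957.5
Financial account = -(-1957.5 + 29.1) = 1928.4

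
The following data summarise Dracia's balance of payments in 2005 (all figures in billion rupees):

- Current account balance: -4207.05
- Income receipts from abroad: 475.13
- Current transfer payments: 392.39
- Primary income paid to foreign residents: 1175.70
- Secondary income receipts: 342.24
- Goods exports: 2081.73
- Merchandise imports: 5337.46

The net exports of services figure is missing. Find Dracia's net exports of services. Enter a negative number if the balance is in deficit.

Current account = goods balance + services balance + net primary income + net secondary income
Sum of the known components = -4006.45
Net exports of services = CA - (known components) = -4207.05 - (-4006.45) = -200.60

-200.60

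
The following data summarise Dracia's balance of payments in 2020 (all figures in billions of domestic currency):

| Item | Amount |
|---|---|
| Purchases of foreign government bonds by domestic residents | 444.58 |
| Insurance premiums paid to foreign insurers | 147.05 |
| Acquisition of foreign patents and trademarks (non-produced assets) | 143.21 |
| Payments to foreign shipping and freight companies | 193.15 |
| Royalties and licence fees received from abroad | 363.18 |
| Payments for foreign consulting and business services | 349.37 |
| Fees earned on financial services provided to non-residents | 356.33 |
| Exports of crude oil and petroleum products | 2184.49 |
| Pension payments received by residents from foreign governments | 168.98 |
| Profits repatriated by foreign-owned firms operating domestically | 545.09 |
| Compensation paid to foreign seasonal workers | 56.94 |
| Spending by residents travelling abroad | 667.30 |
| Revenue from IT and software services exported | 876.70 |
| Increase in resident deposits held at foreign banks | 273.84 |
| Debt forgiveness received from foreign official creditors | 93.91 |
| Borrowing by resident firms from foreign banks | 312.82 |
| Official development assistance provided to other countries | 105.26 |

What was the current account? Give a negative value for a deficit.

1885.52

Goods: 2184.49
Services: -147.05 - 667.30 + 356.33 - 193.15 + 876.70 - 349.37 + 363.18 = 239.34
Primary income: -56.94 - 545.09 = -602.03
Secondary income: 168.98 - 105.26 = 63.72
Current account = 2184.49 + 239.34 + (-602.03) + 63.72 = 1885.52
(Excluded from the current account — financial account: purchases of foreign government bonds by domestic residents 444.58, increase in resident deposits held at foreign banks 273.84, borrowing by resident firms from foreign banks 312.82; capital account: acquisition of foreign patents and trademarks (non-produced assets) 143.21, debt forgiveness received from foreign official creditors 93.91.)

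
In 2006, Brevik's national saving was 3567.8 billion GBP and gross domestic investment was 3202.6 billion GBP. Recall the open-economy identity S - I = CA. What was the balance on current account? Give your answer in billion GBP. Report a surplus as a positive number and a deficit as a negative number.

365.2

CA = S - I = 3567.8 - 3202.6 = 365.2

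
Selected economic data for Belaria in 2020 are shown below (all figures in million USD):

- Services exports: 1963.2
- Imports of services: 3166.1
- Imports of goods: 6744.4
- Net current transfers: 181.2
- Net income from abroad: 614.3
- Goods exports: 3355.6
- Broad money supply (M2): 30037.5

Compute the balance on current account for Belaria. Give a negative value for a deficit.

Goods balance = 3355.6 - 6744.4 = -3388.8
Services balance = 1963.2 - 3166.1 = -1202.9
Trade balance (goods + services) = -3388.8 + (-1202.9) = -4591.7
Net primary income = 614.3
Net secondary income = 181.2
Current account = -4591.7 + 614.3 + 181.2 = -3796.2

-3796.2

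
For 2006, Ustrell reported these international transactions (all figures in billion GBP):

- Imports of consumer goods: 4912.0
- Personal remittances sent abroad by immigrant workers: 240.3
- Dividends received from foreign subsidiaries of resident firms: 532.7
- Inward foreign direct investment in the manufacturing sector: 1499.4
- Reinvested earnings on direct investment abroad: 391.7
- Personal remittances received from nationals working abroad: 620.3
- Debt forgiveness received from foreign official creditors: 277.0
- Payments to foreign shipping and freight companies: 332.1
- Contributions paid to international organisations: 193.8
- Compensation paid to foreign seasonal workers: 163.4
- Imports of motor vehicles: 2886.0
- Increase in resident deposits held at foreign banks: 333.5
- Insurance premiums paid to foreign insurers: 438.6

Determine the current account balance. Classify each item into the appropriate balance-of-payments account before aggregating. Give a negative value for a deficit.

-7621.5

Goods: -4912.0 - 2886.0 = -7798.0
Services: -438.6 - 332.1 = -770.7
Primary income: 391.7 - 163.4 + 532.7 = 761.0
Secondary income: 620.3 - 240.3 - 193.8 = 186.2
Current account = (-7798.0) + (-770.7) + 761.0 + 186.2 = -7621.5
(Excluded from the current account — financial account: inward foreign direct investment in the manufacturing sector 1499.4, increase in resident deposits held at foreign banks 333.5; capital account: debt forgiveness received from foreign official creditors 277.0.)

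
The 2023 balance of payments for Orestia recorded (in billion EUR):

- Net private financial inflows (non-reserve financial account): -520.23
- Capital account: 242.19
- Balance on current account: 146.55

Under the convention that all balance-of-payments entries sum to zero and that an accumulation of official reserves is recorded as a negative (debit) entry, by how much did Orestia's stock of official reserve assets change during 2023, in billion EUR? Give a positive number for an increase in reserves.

-131.49

Official reserve transactions balance = -(146.55 + 242.19 + (-520.23)) = 131.49
An accumulation of reserves is recorded as a debit (negative entry), so the change in the stock of reserves is the negative of that balance.
Change in official reserves = -(131.49) = -131.49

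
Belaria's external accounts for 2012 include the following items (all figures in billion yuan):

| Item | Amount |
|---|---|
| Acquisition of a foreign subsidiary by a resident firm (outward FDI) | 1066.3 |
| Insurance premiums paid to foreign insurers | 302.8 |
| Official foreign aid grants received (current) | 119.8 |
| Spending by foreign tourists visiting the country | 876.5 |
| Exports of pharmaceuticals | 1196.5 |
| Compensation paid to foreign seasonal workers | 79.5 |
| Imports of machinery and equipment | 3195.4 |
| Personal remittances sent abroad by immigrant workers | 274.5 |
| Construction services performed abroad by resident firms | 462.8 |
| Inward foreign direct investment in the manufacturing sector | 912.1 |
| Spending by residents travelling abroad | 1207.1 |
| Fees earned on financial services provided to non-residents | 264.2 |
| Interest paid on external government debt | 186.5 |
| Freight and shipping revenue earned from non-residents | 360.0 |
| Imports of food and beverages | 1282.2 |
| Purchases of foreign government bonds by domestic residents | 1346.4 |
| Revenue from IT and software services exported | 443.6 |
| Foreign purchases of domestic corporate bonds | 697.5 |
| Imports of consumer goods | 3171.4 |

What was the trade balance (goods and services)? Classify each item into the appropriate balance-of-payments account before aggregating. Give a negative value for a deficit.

Goods: -3171.4 + 1196.5 - 1282.2 - 3195.4 = -6452.5
Services: 876.5 - 1207.1 - 302.8 + 443.6 + 462.8 + 264.2 + 360.0 = 897.2
Trade balance = -6452.5 + 897.2 = -5555.3
(Excluded from the trade balance — financial account: acquisition of a foreign subsidiary by a resident firm (outward FDI) 1066.3, inward foreign direct investment in the manufacturing sector 912.1, purchases of foreign government bonds by domestic residents 1346.4, foreign purchases of domestic corporate bonds 697.5; secondary income: official foreign aid grants received (current) 119.8, personal remittances sent abroad by immigrant workers 274.5; primary income: compensation paid to foreign seasonal workers 79.5, interest paid on external government debt 186.5.)

-5555.3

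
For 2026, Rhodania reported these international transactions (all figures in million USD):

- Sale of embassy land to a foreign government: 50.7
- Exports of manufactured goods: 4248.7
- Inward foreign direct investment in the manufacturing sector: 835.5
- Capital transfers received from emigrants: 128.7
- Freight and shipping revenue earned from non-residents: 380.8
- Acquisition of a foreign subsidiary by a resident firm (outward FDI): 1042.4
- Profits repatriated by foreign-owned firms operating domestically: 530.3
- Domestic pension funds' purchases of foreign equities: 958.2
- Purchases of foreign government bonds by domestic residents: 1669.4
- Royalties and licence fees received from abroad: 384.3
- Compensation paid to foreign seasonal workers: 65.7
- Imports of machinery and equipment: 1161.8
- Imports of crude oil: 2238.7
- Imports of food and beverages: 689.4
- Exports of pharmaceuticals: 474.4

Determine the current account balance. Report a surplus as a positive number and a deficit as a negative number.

802.3

Goods: 474.4 - 689.4 + 4248.7 - 2238.7 - 1161.8 = 633.2
Services: 384.3 + 380.8 = 765.1
Primary income: -65.7 - 530.3 = -596.0
Current account = 633.2 + 765.1 + (-596.0) = 802.3
(Excluded from the current account — capital account: sale of embassy land to a foreign government 50.7, capital transfers received from emigrants 128.7; financial account: inward foreign direct investment in the manufacturing sector 835.5, acquisition of a foreign subsidiary by a resident firm (outward FDI) 1042.4, domestic pension funds' purchases of foreign equities 958.2, purchases of foreign government bonds by domestic residents 1669.4.)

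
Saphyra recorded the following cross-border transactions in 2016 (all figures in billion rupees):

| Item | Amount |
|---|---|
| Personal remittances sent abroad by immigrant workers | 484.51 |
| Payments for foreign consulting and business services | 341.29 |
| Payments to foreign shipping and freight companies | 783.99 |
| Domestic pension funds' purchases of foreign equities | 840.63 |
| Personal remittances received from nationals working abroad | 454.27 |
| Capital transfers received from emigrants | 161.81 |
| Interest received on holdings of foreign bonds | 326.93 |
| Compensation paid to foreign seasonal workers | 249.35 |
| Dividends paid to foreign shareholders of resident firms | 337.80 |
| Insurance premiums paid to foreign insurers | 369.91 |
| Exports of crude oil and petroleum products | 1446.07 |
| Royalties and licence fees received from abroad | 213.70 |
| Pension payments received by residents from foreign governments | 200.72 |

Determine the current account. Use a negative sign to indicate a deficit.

74.84

Goods: 1446.07
Services: -341.29 - 369.91 + 213.70 - 783.99 = -1281.49
Primary income: -249.35 + 326.93 - 337.80 = -260.22
Secondary income: 454.27 + 200.72 - 484.51 = 170.48
Current account = 1446.07 + (-1281.49) + (-260.22) + 170.48 = 74.84
(Excluded from the current account — financial account: domestic pension funds' purchases of foreign equities 840.63; capital account: capital transfers received from emigrants 161.81.)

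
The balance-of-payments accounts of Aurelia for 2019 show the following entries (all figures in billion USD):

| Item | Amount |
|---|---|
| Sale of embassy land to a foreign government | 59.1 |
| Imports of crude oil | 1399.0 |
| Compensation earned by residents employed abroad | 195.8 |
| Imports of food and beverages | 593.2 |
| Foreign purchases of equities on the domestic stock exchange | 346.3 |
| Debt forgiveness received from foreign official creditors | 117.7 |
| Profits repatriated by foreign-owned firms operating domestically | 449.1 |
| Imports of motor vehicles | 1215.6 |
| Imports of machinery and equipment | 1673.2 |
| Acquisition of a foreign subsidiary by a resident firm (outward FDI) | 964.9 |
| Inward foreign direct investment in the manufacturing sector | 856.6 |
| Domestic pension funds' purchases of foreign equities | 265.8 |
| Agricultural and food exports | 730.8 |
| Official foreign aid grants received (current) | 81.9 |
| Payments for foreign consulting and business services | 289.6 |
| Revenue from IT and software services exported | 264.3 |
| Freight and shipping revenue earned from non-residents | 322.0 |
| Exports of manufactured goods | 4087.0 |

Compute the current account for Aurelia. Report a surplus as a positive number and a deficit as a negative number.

Goods: 730.8 - 1399.0 - 593.2 - 1215.6 + 4087.0 - 1673.2 = -63.2
Services: 264.3 - 289.6 + 322.0 = 296.7
Primary income: 195.8 - 449.1 = -253.3
Secondary income: 81.9
Current account = (-63.2) + 296.7 + (-253.3) + 81.9 = 62.1
(Excluded from the current account — capital account: sale of embassy land to a foreign government 59.1, debt forgiveness received from foreign official creditors 117.7; financial account: foreign purchases of equities on the domestic stock exchange 346.3, acquisition of a foreign subsidiary by a resident firm (outward FDI) 964.9, inward foreign direct investment in the manufacturing sector 856.6, domestic pension funds' purchases of foreign equities 265.8.)

62.1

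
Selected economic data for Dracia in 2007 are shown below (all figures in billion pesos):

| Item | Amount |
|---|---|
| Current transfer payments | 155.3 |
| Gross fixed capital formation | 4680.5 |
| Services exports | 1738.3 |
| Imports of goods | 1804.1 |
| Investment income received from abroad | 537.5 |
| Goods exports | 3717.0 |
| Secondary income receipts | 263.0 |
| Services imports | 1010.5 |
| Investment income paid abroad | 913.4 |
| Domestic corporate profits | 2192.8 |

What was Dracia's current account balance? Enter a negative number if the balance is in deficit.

2372.5

Goods balance = 3717.0 - 1804.1 = 1912.9
Services balance = 1738.3 - 1010.5 = 727.8
Trade balance (goods + services) = 1912.9 + 727.8 = 2640.7
Net primary income = 537.5 - 913.4 = -375.9
Net secondary income = 263.0 - 155.3 = 107.7
Current account = 2640.7 + (-375.9) + 107.7 = 2372.5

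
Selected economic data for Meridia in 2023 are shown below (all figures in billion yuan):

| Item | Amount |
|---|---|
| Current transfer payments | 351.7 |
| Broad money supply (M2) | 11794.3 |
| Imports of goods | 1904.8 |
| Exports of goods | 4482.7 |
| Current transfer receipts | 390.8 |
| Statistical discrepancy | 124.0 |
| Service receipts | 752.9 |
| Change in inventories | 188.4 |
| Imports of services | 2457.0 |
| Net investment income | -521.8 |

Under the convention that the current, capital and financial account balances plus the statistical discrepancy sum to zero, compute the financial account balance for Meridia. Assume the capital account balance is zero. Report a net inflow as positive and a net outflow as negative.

-515.1

Goods balance = 4482.7 - 1904.8 = 2577.9
Services balance = 752.9 - 2457.0 = -1704.1
Trade balance (goods + services) = 2577.9 + (-1704.1) = 873.8
Net primary income = -521.8
Net secondary income = 390.8 - 351.7 = 39.1
Current account = 873.8 + (-521.8) + 39.1 = 391.1
Financial account = -(391.1 + 124.0) = -515.1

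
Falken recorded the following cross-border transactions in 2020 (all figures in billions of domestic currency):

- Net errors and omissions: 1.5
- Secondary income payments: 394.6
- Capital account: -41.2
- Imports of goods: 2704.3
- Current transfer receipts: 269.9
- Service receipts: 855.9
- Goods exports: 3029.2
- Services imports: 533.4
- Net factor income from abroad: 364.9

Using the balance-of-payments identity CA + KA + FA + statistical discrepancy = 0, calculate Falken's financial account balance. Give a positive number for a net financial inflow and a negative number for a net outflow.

Goods balance = 3029.2 - 2704.3 = 324.9
Services balance = 855.9 - 533.4 = 322.5
Trade balance (goods + services) = 324.9 + 322.5 = 647.4
Net primary income = 364.9
Net secondary income = 269.9 - 394.6 = -124.7
Current account = 647.4 + 364.9 + (-124.7) = 887.6
Financial account = -(887.6 + (-41.2) + 1.5) = -847.9

-847.9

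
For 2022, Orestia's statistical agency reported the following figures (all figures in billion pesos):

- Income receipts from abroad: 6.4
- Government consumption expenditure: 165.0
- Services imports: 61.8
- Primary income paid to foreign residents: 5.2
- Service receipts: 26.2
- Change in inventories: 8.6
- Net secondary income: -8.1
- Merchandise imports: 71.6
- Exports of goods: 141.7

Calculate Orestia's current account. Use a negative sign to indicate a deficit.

Goods balance = 141.7 - 71.6 = 70.1
Services balance = 26.2 - 61.8 = -35.6
Trade balance (goods + services) = 70.1 + (-35.6) = 34.5
Net primary income = 6.4 - 5.2 = 1.2
Net secondary income = -8.1
Current account = 34.5 + 1.2 + (-8.1) = 27.6

27.6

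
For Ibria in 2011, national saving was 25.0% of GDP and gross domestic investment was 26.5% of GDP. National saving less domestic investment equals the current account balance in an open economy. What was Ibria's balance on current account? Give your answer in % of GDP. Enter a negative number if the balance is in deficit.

-1.5

CA = S - I = 25.0 - 26.5 = -1.5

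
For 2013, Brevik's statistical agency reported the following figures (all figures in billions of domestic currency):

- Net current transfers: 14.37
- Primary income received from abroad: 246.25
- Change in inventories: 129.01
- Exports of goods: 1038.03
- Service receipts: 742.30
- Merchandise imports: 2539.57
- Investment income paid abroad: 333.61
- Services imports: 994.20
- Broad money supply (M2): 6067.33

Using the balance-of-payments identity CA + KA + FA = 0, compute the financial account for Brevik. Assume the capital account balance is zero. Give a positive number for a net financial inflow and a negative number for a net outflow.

Goods balance = 1038.03 - 2539.57 = -1501.54
Services balance = 742.30 - 994.20 = -251.90
Trade balance (goods + services) = -1501.54 + (-251.90) = -1753.44
Net primary income = 246.25 - 333.61 = -87.36
Net secondary income = 14.37
Current account = -1753.44 + (-87.36) + 14.37 = -1826.43
Financial account = -(-1826.43) = 1826.43

1826.43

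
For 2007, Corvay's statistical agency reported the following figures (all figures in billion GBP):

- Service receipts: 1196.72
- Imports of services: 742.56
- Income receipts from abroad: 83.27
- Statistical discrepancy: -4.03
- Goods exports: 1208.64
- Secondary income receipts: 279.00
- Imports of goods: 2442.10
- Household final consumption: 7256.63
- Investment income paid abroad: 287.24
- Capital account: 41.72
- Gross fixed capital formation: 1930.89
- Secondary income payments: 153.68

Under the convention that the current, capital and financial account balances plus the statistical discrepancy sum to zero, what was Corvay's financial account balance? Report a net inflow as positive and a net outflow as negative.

Goods balance = 1208.64 - 2442.10 = -1233.46
Services balance = 1196.72 - 742.56 = 454.16
Trade balance (goods + services) = -1233.46 + 454.16 = -779.30
Net primary income = 83.27 - 287.24 = -203.97
Net secondary income = 279.00 - 153.68 = 125.32
Current account = -779.30 + (-203.97) + 125.32 = -857.95
Financial account = -(-857.95 + 41.72 + (-4.03)) = 820.26

820.26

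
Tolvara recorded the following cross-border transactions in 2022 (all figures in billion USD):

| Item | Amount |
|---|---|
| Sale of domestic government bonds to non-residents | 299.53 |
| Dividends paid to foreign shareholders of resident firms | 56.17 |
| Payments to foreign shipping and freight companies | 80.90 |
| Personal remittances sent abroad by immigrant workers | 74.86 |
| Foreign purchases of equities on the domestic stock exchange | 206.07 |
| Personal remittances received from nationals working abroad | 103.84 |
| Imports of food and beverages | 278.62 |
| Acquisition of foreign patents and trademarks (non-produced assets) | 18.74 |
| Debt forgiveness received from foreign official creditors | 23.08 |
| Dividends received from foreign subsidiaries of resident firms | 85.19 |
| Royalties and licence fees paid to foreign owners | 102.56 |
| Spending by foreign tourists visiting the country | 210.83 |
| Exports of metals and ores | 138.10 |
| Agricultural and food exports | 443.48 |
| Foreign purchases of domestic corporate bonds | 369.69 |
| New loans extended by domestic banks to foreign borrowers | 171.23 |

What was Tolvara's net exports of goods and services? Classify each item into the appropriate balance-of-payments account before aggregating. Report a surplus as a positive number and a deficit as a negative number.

Goods: -278.62 + 443.48 + 138.10 = 302.96
Services: -80.90 + 210.83 - 102.56 = 27.37
Trade balance = 302.96 + 27.37 = 330.33
(Excluded from the trade balance — financial account: sale of domestic government bonds to non-residents 299.53, foreign purchases of equities on the domestic stock exchange 206.07, foreign purchases of domestic corporate bonds 369.69, new loans extended by domestic banks to foreign borrowers 171.23; primary income: dividends paid to foreign shareholders of resident firms 56.17, dividends received from foreign subsidiaries of resident firms 85.19; secondary income: personal remittances sent abroad by immigrant workers 74.86, personal remittances received from nationals working abroad 103.84; capital account: acquisition of foreign patents and trademarks (non-produced assets) 18.74, debt forgiveness received from foreign official creditors 23.08.)

330.33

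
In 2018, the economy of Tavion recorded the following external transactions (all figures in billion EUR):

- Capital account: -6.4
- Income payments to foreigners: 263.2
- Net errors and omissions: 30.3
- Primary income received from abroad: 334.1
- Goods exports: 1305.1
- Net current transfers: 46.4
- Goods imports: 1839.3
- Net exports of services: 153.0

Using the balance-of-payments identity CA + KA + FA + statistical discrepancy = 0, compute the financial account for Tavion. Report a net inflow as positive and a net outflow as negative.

240.0

Goods balance = 1305.1 - 1839.3 = -534.2
Services balance = 153.0
Trade balance (goods + services) = -534.2 + 153.0 = -381.2
Net primary income = 334.1 - 263.2 = 70.9
Net secondary income = 46.4
Current account = -381.2 + 70.9 + 46.4 = -263.9
Financial account = -(-263.9 + (-6.4) + 30.3) = 240.0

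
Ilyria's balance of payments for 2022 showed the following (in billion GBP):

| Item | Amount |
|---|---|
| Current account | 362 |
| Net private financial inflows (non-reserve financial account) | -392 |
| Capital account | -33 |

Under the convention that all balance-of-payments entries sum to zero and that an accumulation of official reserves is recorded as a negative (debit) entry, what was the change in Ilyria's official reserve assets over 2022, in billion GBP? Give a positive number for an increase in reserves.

Official reserve transactions balance = -(362 + (-33) + (-392)) = 63
An accumulation of reserves is recorded as a debit (negative entry), so the change in the stock of reserves is the negative of that balance.
Change in official reserves = -(63) = -63

-63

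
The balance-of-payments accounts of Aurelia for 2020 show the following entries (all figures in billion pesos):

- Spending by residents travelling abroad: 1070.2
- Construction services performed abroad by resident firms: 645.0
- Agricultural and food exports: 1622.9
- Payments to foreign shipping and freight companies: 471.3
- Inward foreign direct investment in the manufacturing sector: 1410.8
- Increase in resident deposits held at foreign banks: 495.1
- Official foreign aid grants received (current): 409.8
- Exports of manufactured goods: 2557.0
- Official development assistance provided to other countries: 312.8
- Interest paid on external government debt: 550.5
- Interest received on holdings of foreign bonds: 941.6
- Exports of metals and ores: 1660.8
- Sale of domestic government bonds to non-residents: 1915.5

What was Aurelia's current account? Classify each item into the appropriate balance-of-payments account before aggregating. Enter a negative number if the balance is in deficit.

5432.3

Goods: 1660.8 + 2557.0 + 1622.9 = 5840.7
Services: 645.0 - 1070.2 - 471.3 = -896.5
Primary income: -550.5 + 941.6 = 391.1
Secondary income: -312.8 + 409.8 = 97.0
Current account = 5840.7 + (-896.5) + 391.1 + 97.0 = 5432.3
(Excluded from the current account — financial account: inward foreign direct investment in the manufacturing sector 1410.8, increase in resident deposits held at foreign banks 495.1, sale of domestic government bonds to non-residents 1915.5.)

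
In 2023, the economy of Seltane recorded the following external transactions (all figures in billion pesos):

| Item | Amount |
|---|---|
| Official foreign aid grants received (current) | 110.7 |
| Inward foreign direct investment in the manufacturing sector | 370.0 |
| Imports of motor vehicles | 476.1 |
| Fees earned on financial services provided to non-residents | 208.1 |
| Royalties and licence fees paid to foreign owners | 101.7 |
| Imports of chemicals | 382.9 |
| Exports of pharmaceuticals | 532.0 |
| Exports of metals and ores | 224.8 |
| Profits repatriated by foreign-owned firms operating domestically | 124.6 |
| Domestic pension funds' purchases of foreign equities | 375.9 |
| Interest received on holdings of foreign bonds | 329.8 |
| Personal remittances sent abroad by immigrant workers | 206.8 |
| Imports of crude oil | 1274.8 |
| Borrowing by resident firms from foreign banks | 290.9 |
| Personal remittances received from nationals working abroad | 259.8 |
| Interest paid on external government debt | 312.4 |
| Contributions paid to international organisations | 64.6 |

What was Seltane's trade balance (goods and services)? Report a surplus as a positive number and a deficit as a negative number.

Goods: 224.8 + 532.0 - 1274.8 - 476.1 - 382.9 = -1377.0
Services: -101.7 + 208.1 = 106.4
Trade balance = -1377.0 + 106.4 = -1270.6
(Excluded from the trade balance — secondary income: official foreign aid grants received (current) 110.7, personal remittances sent abroad by immigrant workers 206.8, personal remittances received from nationals working abroad 259.8, contributions paid to international organisations 64.6; financial account: inward foreign direct investment in the manufacturing sector 370.0, domestic pension funds' purchases of foreign equities 375.9, borrowing by resident firms from foreign banks 290.9; primary income: profits repatriated by foreign-owned firms operating domestically 124.6, interest received on holdings of foreign bonds 329.8, interest paid on external government debt 312.4.)

-1270.6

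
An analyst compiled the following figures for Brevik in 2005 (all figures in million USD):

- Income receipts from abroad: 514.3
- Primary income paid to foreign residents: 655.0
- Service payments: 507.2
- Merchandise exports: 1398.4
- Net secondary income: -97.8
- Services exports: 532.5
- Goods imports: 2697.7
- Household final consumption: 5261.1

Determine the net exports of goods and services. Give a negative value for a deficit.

-1274.0

Goods balance = 1398.4 - 2697.7 = -1299.3
Services balance = 532.5 - 507.2 = 25.3
Trade balance (goods + services) = -1299.3 + 25.3 = -1274.0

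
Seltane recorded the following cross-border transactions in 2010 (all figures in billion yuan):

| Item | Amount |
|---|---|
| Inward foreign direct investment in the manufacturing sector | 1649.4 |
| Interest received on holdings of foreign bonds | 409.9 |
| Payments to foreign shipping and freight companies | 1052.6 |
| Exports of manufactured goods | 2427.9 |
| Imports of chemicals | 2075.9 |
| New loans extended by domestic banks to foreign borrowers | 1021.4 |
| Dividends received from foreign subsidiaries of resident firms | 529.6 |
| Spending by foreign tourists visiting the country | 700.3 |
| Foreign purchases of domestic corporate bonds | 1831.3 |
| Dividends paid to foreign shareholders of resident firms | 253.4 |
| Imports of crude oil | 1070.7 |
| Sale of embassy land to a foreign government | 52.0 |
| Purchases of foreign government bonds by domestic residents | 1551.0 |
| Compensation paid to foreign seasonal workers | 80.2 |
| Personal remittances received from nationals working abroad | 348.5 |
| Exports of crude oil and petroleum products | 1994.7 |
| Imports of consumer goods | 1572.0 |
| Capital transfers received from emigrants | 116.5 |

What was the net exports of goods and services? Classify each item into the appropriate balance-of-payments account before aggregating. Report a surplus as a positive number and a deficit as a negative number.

Goods: -1572.0 + 2427.9 + 1994.7 - 2075.9 - 1070.7 = -296.0
Services: 700.3 - 1052.6 = -352.3
Trade balance = -296.0 + (-352.3) = -648.3
(Excluded from the trade balance — financial account: inward foreign direct investment in the manufacturing sector 1649.4, new loans extended by domestic banks to foreign borrowers 1021.4, foreign purchases of domestic corporate bonds 1831.3, purchases of foreign government bonds by domestic residents 1551.0; primary income: interest received on holdings of foreign bonds 409.9, dividends received from foreign subsidiaries of resident firms 529.6, dividends paid to foreign shareholders of resident firms 253.4, compensation paid to foreign seasonal workers 80.2; capital account: sale of embassy land to a foreign government 52.0, capital transfers received from emigrants 116.5; secondary income: personal remittances received from nationals working abroad 348.5.)

-648.3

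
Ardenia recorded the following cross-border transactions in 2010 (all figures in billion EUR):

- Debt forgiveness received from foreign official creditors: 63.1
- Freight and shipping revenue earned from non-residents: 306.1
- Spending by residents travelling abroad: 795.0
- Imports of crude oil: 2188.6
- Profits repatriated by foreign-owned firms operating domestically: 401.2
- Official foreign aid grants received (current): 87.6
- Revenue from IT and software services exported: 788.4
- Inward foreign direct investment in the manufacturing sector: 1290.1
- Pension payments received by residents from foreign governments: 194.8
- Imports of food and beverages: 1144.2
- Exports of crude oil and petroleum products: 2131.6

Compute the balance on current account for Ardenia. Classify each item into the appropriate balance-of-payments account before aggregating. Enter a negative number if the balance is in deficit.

Goods: -1144.2 + 2131.6 - 2188.6 = -1201.2
Services: -795.0 + 788.4 + 306.1 = 299.5
Primary income: -401.2
Secondary income: 194.8 + 87.6 = 282.4
Current account = (-1201.2) + 299.5 + (-401.2) + 282.4 = -1020.5
(Excluded from the current account — capital account: debt forgiveness received from foreign official creditors 63.1; financial account: inward foreign direct investment in the manufacturing sector 1290.1.)

-1020.5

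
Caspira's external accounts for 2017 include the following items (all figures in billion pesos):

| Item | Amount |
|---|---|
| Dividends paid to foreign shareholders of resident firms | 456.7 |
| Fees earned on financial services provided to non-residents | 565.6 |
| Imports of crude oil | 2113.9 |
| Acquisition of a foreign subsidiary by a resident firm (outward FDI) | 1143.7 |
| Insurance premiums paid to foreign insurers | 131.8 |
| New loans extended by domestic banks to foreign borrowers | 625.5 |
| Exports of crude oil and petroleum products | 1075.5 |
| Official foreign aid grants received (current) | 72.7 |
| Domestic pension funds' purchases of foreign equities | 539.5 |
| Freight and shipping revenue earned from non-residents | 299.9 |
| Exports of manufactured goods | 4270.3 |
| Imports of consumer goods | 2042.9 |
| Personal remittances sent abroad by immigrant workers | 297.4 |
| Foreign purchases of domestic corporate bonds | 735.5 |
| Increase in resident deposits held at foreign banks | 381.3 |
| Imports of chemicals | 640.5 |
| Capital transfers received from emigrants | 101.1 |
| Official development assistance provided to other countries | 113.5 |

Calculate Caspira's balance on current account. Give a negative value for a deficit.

Goods: -640.5 - 2113.9 + 1075.5 - 2042.9 + 4270.3 = 548.5
Services: -131.8 + 299.9 + 565.6 = 733.7
Primary income: -456.7
Secondary income: 72.7 - 297.4 - 113.5 = -338.2
Current account = 548.5 + 733.7 + (-456.7) + (-338.2) = 487.3
(Excluded from the current account — financial account: acquisition of a foreign subsidiary by a resident firm (outward FDI) 1143.7, new loans extended by domestic banks to foreign borrowers 625.5, domestic pension funds' purchases of foreign equities 539.5, foreign purchases of domestic corporate bonds 735.5, increase in resident deposits held at foreign banks 381.3; capital account: capital transfers received from emigrants 101.1.)

487.3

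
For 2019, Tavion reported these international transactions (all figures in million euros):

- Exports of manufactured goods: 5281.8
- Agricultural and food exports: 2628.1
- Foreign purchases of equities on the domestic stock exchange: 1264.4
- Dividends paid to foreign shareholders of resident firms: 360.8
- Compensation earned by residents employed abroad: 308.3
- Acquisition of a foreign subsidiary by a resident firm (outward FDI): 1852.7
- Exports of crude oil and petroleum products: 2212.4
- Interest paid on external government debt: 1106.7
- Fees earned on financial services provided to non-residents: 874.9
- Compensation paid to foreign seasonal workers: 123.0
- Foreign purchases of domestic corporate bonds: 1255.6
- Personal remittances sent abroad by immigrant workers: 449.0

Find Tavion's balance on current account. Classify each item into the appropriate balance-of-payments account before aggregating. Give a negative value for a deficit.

Goods: 5281.8 + 2212.4 + 2628.1 = 10122.3
Services: 874.9
Primary income: -123.0 - 360.8 - 1106.7 + 308.3 = -1282.2
Secondary income: -449.0
Current account = 10122.3 + 874.9 + (-1282.2) + (-449.0) = 9266.0
(Excluded from the current account — financial account: foreign purchases of equities on the domestic stock exchange 1264.4, acquisition of a foreign subsidiary by a resident firm (outward FDI) 1852.7, foreign purchases of domestic corporate bonds 1255.6.)

9266.0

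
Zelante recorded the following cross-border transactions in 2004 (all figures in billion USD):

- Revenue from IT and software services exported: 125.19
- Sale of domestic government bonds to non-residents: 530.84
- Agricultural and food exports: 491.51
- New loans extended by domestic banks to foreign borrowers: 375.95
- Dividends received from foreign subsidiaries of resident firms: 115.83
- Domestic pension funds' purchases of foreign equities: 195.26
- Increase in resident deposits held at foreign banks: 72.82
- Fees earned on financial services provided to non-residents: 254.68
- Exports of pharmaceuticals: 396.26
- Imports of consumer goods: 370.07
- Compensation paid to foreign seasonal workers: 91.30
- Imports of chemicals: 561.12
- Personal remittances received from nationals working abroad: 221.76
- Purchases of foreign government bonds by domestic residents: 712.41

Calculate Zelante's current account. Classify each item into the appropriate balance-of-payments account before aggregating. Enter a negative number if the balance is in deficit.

Goods: -561.12 + 491.51 - 370.07 + 396.26 = -43.42
Services: 125.19 + 254.68 = 379.87
Primary income: -91.30 + 115.83 = 24.53
Secondary income: 221.76
Current account = (-43.42) + 379.87 + 24.53 + 221.76 = 582.74
(Excluded from the current account — financial account: sale of domestic government bonds to non-residents 530.84, new loans extended by domestic banks to foreign borrowers 375.95, domestic pension funds' purchases of foreign equities 195.26, increase in resident deposits held at foreign banks 72.82, purchases of foreign government bonds by domestic residents 712.41.)

582.74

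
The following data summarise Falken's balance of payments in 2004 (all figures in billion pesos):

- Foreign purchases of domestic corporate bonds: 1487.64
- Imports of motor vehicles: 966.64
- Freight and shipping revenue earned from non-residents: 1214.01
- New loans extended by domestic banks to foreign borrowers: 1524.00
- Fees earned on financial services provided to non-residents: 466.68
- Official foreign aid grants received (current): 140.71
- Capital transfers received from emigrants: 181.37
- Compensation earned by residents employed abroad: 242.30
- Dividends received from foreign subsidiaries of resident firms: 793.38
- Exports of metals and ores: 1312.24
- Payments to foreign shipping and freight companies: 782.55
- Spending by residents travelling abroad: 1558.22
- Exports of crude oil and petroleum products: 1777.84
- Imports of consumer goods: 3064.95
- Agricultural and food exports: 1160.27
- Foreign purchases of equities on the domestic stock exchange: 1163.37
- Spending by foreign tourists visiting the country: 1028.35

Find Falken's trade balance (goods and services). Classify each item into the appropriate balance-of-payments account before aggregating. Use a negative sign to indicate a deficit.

587.03

Goods: -3064.95 + 1160.27 + 1777.84 + 1312.24 - 966.64 = 218.76
Services: 466.68 - 782.55 + 1214.01 + 1028.35 - 1558.22 = 368.27
Trade balance = 218.76 + 368.27 = 587.03
(Excluded from the trade balance — financial account: foreign purchases of domestic corporate bonds 1487.64, new loans extended by domestic banks to foreign borrowers 1524.00, foreign purchases of equities on the domestic stock exchange 1163.37; secondary income: official foreign aid grants received (current) 140.71; capital account: capital transfers received from emigrants 181.37; primary income: compensation earned by residents employed abroad 242.30, dividends received from foreign subsidiaries of resident firms 793.38.)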